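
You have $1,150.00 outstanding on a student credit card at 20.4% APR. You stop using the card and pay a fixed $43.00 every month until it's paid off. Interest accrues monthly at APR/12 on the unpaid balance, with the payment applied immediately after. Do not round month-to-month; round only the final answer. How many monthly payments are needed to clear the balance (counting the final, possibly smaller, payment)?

Monthly rate r = 20.4%/12 = 1.7% = 0.017.
Recurrence: B ← B·(1+r) − $43.00.
Month 1: interest $19.55; balance after payment $1,126.55.
Month 2: interest $19.15; balance after payment $1,102.70.
Closed form: n = −ln(1 − rB₀/P)/ln(1+r) = −ln(0.54535)/ln(1.017) ≈ 35.969, so the balance reaches zero during payment 36.

36 payments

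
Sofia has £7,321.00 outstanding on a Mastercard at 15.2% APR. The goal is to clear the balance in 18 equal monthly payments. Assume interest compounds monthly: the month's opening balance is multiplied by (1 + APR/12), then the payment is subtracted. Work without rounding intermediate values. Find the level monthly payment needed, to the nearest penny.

£457.41

Monthly rate r = 15.2%/12 = 1.26667% = 0.0126667.
Level-payment amortization: P = B₀·r / (1 − (1+r)^(−n)) = 7321.00·0.0126667 / (1 − 1.01267^(−18)).
Denominator 1 − (1+r)^(−18) = 0.202734937.
P = 92.7327 / 0.202734937 ≈ 457.41.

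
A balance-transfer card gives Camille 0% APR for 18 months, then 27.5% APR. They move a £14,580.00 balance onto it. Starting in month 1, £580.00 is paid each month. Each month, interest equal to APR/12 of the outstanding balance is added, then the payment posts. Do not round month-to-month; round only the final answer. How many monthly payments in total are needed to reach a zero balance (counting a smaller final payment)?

26 months

Promo months 1–18 at r₀ = 0%/12 = 0; months 19+ at r₁ = 27.5%/12 = 0.0229167.
After month 18 (no interest yet): B = £14,580.00 − 18·£580.00 = £4,140.00.
Then at r₁ with £580.00/mo: n₂ = −ln(1 − r₁·B/P)/ln(1+r₁) ≈ 7.88 → 8 more payments.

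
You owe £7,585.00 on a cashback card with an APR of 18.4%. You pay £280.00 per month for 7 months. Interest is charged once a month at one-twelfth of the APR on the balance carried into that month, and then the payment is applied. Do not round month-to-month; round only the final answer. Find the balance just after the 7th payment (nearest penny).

Monthly rate r = 18.4%/12 = 1.53333% = 0.0153333.
Each month: B ← B·(1+r) − £280.00.
Month 1: interest £116.30; balance after payment £7,421.30.
Month 2: interest £113.79; balance after payment £7,255.10.
Month 3: interest £111.24; balance after payment £7,086.34.
Month 4: interest £108.66; balance after payment £6,915.00.
Month 5: interest £106.03; balance after payment £6,741.03.
Month 6: interest £103.36; balance after payment £6,564.39.
Month 7: interest £100.65; balance after payment £6,385.05.

£6,385.05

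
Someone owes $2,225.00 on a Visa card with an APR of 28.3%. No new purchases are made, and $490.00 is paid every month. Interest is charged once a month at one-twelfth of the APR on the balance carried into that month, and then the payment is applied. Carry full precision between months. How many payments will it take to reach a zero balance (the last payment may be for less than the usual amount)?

Monthly rate r = 28.3%/12 = 2.35833% = 0.0235833.
Recurrence: B ← B·(1+r) − $490.00.
Month 1: interest $52.47; balance after payment $1,787.47.
Month 2: interest $42.15; balance after payment $1,339.63.
Month 3: interest $31.59; balance after payment $881.22.
Month 4: interest $20.78; balance after payment $412.00.
Month 5: interest $9.72; balance after payment $0.00.

5 months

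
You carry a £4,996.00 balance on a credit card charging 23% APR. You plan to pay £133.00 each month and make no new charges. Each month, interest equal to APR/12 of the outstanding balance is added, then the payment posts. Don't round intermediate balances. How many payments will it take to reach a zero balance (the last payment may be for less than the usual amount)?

Monthly rate r = 23%/12 = 1.91667% = 0.0191667.
Recurrence: B ← B·(1+r) − £133.00.
Month 1: interest £95.76; balance after payment £4,958.76.
Month 2: interest £95.04; balance after payment £4,920.80.
Closed form: n = −ln(1 − rB₀/P)/ln(1+r) = −ln(0.28003)/ln(1.01917) ≈ 67.045, so the balance reaches zero during payment 68.

68 payments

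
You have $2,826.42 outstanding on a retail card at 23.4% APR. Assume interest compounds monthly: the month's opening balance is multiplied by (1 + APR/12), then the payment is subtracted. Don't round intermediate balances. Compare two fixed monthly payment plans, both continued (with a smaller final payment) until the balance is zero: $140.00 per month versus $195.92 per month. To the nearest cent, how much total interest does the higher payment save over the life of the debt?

Monthly rate r = 23.4%/12 = 1.95% = 0.0195.
At $140.00/mo: n = ⌈−ln(1 − rB₀/P)/ln(1+r)⌉ = 26 payments (last $127.26); total interest = total paid − $2,826.42 = $800.84.
At $195.92/mo: 18 payments (last $20.70); total interest $524.92.
Interest saved = $800.84 − $524.92 = $275.92.

$275.92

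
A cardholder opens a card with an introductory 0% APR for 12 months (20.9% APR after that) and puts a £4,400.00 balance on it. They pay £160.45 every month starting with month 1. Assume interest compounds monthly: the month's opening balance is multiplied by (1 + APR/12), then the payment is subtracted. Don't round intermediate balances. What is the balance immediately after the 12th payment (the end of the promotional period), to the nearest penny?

£2,474.60

Promo months 1–12 at r₀ = 0%/12 = 0; months 13+ at r₁ = 20.9%/12 = 0.0174167.
After month 12 (no interest yet): B = £4,400.00 − 12·£160.45 = £2,474.60.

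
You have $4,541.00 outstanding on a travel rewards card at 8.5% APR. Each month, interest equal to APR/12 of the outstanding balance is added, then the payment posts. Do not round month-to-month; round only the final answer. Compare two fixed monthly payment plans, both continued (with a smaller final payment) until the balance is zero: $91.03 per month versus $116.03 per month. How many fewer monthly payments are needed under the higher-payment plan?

16 fewer payments

Monthly rate r = 8.5%/12 = 0.708333% = 0.00708333.
At $91.03/mo: n = ⌈−ln(1 − rB₀/P)/ln(1+r)⌉ = 62 payments (last $69.56); total interest = total paid − $4,541.00 = $1,081.39.
At $116.03/mo: 46 payments (last $115.38); total interest $795.73.
Payments saved = 62 − 46 = 16.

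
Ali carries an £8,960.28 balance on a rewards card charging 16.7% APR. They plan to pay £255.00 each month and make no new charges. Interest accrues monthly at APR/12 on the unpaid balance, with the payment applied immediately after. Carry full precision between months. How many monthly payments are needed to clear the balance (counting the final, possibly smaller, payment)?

Monthly rate r = 16.7%/12 = 1.39167% = 0.0139167.
Recurrence: B ← B·(1+r) − £255.00.
Month 1: interest £124.70; balance after payment £8,829.98.
Month 2: interest £122.88; balance after payment £8,697.86.
Closed form: n = −ln(1 − rB₀/P)/ln(1+r) = −ln(0.51099)/ln(1.01392) ≈ 48.579, so the balance reaches zero during payment 49.

49 months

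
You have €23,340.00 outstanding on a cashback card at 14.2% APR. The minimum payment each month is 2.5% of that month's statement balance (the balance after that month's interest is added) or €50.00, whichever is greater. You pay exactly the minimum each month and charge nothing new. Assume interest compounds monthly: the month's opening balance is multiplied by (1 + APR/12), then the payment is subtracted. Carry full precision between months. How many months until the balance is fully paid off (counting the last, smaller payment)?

Monthly rate r = 14.2%/12 = 1.18333% = 0.0118333.
While 2.5% of the post-interest balance exceeds €50.00, each month B ← (B·(1+r))·(1 − 0.025), i.e. B shrinks by the factor (1+r)·0.975 = 0.98654.
This holds for months 1–183. Entering month 184 the balance is €1,953.84; 2.5% of the post-interest balance is now below €50.00, so the flat €50.00 minimum applies from here.
From month 184 a fixed €50.00 at rate r clears €1,953.84 in 53 more payments. Total: 183 + 53 = 236 months.

236 months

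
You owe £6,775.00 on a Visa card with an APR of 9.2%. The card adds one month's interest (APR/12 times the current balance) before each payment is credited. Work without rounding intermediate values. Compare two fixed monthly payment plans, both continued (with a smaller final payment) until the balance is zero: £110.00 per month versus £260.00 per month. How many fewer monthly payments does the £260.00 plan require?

54 fewer payments

Monthly rate r = 9.2%/12 = 0.766667% = 0.00766667.
At £110.00/mo: n = ⌈−ln(1 − rB₀/P)/ln(1+r)⌉ = 84 payments (last £73.92); total interest = total paid − £6,775.00 = £2,428.92.
At £260.00/mo: 30 payments (last £47.05); total interest £812.05.
Payments saved = 84 − 30 = 54.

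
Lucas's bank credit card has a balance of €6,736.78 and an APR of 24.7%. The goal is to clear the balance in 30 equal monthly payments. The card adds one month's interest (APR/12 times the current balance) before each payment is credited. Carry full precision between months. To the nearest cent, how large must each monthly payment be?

€303.21

Monthly rate r = 24.7%/12 = 2.05833% = 0.0205833.
Level-payment amortization: P = B₀·r / (1 − (1+r)^(−n)) = 6736.78·0.0205833 / (1 − 1.02058^(−30)).
Denominator 1 − (1+r)^(−30) = 0.457317464.
P = 138.665 / 0.457317464 ≈ 303.21.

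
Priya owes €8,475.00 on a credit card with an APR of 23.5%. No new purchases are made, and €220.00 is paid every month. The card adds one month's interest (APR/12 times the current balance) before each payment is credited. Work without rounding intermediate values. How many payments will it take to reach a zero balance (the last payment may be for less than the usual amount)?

73 payments

Monthly rate r = 23.5%/12 = 1.95833% = 0.0195833.
Recurrence: B ← B·(1+r) − €220.00.
Month 1: interest €165.97; balance after payment €8,420.97.
Month 2: interest €164.91; balance after payment €8,365.88.
Closed form: n = −ln(1 − rB₀/P)/ln(1+r) = −ln(0.2456)/ln(1.01958) ≈ 72.397, so the balance reaches zero during payment 73.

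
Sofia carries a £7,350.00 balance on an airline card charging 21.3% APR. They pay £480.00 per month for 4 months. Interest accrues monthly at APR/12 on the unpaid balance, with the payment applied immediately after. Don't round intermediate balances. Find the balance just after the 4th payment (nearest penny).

£5,914.18

Monthly rate r = 21.3%/12 = 1.775% = 0.01775.
Each month: B ← B·(1+r) − £480.00.
Month 1: interest £130.46; balance after payment £7,000.46.
Month 2: interest £124.26; balance after payment £6,644.72.
Month 3: interest £117.94; balance after payment £6,282.66.
Month 4: interest £111.52; balance after payment £5,914.18.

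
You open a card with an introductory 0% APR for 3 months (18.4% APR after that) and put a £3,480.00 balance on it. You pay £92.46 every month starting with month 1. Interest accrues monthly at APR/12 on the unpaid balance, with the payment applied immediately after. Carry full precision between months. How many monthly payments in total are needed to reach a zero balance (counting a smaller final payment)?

53 payments

Promo months 1–3 at r₀ = 0%/12 = 0; months 4+ at r₁ = 18.4%/12 = 0.0153333.
After month 3 (no interest yet): B = £3,480.00 − 3·£92.46 = £3,202.62.
Then at r₁ with £92.46/mo: n₂ = −ln(1 − r₁·B/P)/ln(1+r₁) ≈ 49.77 → 50 more payments.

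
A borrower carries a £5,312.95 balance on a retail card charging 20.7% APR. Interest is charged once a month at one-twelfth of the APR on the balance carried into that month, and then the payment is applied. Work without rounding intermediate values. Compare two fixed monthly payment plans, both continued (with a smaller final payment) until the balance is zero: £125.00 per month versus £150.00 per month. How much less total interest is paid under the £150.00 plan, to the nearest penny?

£1,375.71

Monthly rate r = 20.7%/12 = 1.725% = 0.01725.
At £125.00/mo: n = ⌈−ln(1 − rB₀/P)/ln(1+r)⌉ = 78 payments (last £31.51); total interest = total paid − £5,312.95 = £4,343.56.
At £150.00/mo: 56 payments (last £30.80); total interest £2,967.85.
Interest saved = £4,343.56 − £2,967.85 = £1,375.71.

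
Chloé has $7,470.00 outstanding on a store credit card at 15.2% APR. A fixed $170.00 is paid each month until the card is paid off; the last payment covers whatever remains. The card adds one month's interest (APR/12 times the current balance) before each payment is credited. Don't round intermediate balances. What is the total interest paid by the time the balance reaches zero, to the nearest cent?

$3,513.99

Monthly rate r = 15.2%/12 = 1.26667% = 0.0126667.
Payoff takes n = ⌈−ln(1 − rB₀/P)/ln(1+r)⌉ = ⌈64.610⌉ = 65 payments; the last is $103.99.
Total paid = 64·$170.00 + $103.99 = $10,983.99.
Total interest = total paid − principal = $10,983.99 − $7,470.00 = $3,513.99.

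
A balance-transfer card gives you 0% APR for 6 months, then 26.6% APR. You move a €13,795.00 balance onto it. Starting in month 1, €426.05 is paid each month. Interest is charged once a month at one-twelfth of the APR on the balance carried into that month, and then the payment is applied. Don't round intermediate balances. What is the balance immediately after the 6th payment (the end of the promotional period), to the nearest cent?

€11,238.70

Promo months 1–6 at r₀ = 0%/12 = 0; months 7+ at r₁ = 26.6%/12 = 0.0221667.
After month 6 (no interest yet): B = €13,795.00 − 6·€426.05 = €11,238.70.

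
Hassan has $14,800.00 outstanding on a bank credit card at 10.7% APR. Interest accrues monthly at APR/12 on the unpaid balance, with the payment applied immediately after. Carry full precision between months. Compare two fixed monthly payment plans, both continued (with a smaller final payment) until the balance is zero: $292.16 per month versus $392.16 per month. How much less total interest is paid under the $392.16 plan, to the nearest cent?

Monthly rate r = 10.7%/12 = 0.891667% = 0.00891667.
At $292.16/mo: n = ⌈−ln(1 − rB₀/P)/ln(1+r)⌉ = 68 payments (last $202.72); total interest = total paid − $14,800.00 = $4,977.44.
At $392.16/mo: 47 payments (last $84.06); total interest $3,323.42.
Interest saved = $4,977.44 − $3,323.42 = $1,654.02.

$1,654.02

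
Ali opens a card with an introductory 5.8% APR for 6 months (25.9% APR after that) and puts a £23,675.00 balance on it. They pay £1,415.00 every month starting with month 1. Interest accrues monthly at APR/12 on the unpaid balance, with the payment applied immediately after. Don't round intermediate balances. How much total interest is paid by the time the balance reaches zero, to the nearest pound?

£3,058

Promo months 1–6 at r₀ = 5.8%/12 = 0.00483333; months 7+ at r₁ = 25.9%/12 = 0.0215833.
After month 6: iterate B ← B·(1+r₀) − £1,415.00 for 6 months → £15,776.67.
Then at r₁ with £1,415.00/mo: n₂ = −ln(1 − r₁·B/P)/ln(1+r₁) ≈ 12.89 → 13 more payments.
Total paid = 18·£1,415.00 + £1,263.26 = £26,733.26; interest = £26,733.26 − £23,675.00 = £3,058.26.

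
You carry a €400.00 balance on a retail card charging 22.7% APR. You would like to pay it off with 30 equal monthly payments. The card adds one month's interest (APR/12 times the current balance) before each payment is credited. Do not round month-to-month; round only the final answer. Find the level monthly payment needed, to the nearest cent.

€17.60

Monthly rate r = 22.7%/12 = 1.89167% = 0.0189167.
Level-payment amortization: P = B₀·r / (1 − (1+r)^(−n)) = 400.00·0.0189167 / (1 − 1.01892^(−30)).
Denominator 1 − (1+r)^(−30) = 0.430045725.
P = 7.56667 / 0.430045725 ≈ 17.60.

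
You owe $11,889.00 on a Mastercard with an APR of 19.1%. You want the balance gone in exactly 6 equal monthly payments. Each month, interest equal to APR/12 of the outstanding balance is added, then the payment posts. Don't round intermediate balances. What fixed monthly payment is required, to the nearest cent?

Monthly rate r = 19.1%/12 = 1.59167% = 0.0159167.
Level-payment amortization: P = B₀·r / (1 − (1+r)^(−n)) = 11889.00·0.0159167 / (1 − 1.01592^(−6)).
Denominator 1 − (1+r)^(−6) = 0.0903978281.
P = 189.233 / 0.0903978281 ≈ 2093.34.

$2,093.34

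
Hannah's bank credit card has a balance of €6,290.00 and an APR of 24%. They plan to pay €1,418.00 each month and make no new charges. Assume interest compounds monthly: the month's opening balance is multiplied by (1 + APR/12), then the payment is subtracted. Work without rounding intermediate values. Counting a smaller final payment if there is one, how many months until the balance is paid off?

5 months

Monthly rate r = 24%/12 = 2% = 0.02.
Recurrence: B ← B·(1+r) − €1,418.00.
Month 1: interest €125.80; balance after payment €4,997.80.
Month 2: interest €99.96; balance after payment €3,679.76.
Month 3: interest €73.60; balance after payment €2,335.35.
Month 4: interest €46.71; balance after payment €964.06.
Month 5: interest €19.28; balance after payment €0.00.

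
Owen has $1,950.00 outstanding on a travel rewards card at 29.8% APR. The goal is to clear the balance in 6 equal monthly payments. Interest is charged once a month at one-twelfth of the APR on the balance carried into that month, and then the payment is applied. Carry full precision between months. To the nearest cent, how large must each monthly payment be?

Monthly rate r = 29.8%/12 = 2.48333% = 0.0248333.
Level-payment amortization: P = B₀·r / (1 − (1+r)^(−n)) = 1950.00·0.0248333 / (1 − 1.02483^(−6)).
Denominator 1 − (1+r)^(−6) = 0.13686139.
P = 48.425 / 0.13686139 ≈ 353.83.

$353.83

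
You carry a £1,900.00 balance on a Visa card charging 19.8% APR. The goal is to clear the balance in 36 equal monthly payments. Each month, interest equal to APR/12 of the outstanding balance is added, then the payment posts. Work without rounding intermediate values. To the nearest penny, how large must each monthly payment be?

Monthly rate r = 19.8%/12 = 1.65% = 0.0165.
Level-payment amortization: P = B₀·r / (1 − (1+r)^(−n)) = 1900.00·0.0165 / (1 − 1.0165^(−36)).
Denominator 1 − (1+r)^(−36) = 0.445202861.
P = 31.35 / 0.445202861 ≈ 70.42.

£70.42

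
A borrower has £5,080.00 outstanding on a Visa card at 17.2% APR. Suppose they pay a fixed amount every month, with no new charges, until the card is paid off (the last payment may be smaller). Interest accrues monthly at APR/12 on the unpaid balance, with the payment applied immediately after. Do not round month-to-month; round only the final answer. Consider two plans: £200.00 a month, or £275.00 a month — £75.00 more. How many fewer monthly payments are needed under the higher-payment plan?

10 fewer payments

Monthly rate r = 17.2%/12 = 1.43333% = 0.0143333.
At £200.00/mo: n = ⌈−ln(1 − rB₀/P)/ln(1+r)⌉ = 32 payments (last £161.59); total interest = total paid − £5,080.00 = £1,281.59.
At £275.00/mo: 22 payments (last £168.90); total interest £863.90.
Payments saved = 32 − 22 = 10.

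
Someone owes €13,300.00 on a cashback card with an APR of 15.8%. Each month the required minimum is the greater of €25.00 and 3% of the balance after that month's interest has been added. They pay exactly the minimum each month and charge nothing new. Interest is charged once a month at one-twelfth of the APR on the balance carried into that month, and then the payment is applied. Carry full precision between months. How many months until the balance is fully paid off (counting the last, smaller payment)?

204 months

Monthly rate r = 15.8%/12 = 1.31667% = 0.0131667.
While 3% of the post-interest balance exceeds €25.00, each month B ← (B·(1+r))·(1 − 0.03), i.e. B shrinks by the factor (1+r)·0.97 = 0.98277.
This holds for months 1–161. Entering month 162 the balance is €810.45; 3% of the post-interest balance is now below €25.00, so the flat €25.00 minimum applies from here.
From month 162 a fixed €25.00 at rate r clears €810.45 in 43 more payments. Total: 161 + 43 = 204 months.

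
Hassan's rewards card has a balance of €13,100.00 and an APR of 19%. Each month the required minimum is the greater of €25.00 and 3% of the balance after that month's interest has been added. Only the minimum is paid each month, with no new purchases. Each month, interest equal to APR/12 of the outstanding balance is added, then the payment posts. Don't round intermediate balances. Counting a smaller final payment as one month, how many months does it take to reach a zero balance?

Monthly rate r = 19%/12 = 1.58333% = 0.0158333.
While 3% of the post-interest balance exceeds €25.00, each month B ← (B·(1+r))·(1 − 0.03), i.e. B shrinks by the factor (1+r)·0.97 = 0.98536.
This holds for months 1–188. Entering month 189 the balance is €818.43; 3% of the post-interest balance is now below €25.00, so the flat €25.00 minimum applies from here.
From month 189 a fixed €25.00 at rate r clears €818.43 in 47 more payments. Total: 188 + 47 = 235 months.

235 months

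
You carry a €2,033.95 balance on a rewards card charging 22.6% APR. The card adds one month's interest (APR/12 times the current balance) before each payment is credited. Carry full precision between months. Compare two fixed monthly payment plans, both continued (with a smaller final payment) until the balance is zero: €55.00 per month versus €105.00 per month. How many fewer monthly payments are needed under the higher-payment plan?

39 fewer payments

Monthly rate r = 22.6%/12 = 1.88333% = 0.0188333.
At €55.00/mo: n = ⌈−ln(1 − rB₀/P)/ln(1+r)⌉ = 64 payments (last €49.63); total interest = total paid − €2,033.95 = €1,480.68.
At €105.00/mo: 25 payments (last €34.26); total interest €520.31.
Payments saved = 64 − 25 = 39.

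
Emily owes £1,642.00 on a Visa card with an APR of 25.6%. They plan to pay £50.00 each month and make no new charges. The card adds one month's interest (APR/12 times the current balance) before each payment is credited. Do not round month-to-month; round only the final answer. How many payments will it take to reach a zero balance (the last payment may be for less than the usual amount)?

58 months

Monthly rate r = 25.6%/12 = 2.13333% = 0.0213333.
Recurrence: B ← B·(1+r) − £50.00.
Month 1: interest £35.03; balance after payment £1,627.03.
Month 2: interest £34.71; balance after payment £1,611.74.
Closed form: n = −ln(1 − rB₀/P)/ln(1+r) = −ln(0.29941)/ln(1.02133) ≈ 57.129, so the balance reaches zero during payment 58.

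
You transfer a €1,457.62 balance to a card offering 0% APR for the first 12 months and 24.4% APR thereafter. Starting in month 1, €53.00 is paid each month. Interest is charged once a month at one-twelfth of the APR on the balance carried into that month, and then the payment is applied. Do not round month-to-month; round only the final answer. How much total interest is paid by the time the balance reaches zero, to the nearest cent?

Promo months 1–12 at r₀ = 0%/12 = 0; months 13+ at r₁ = 24.4%/12 = 0.0203333.
After month 12 (no interest yet): B = €1,457.62 − 12·€53.00 = €821.62.
Then at r₁ with €53.00/mo: n₂ = −ln(1 − r₁·B/P)/ln(1+r₁) ≈ 18.81 → 19 more payments.
Total paid = 30·€53.00 + €43.05 = €1,633.05; interest = €1,633.05 − €1,457.62 = €175.43.

€175.43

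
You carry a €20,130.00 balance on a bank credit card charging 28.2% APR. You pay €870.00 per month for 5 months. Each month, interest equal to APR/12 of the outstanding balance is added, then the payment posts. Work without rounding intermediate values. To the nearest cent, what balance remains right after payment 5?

Monthly rate r = 28.2%/12 = 2.35% = 0.0235.
Each month: B ← B·(1+r) − €870.00.
Month 1: interest €473.06; balance after payment €19,733.06.
Month 2: interest €463.73; balance after payment €19,326.78.
Month 3: interest €454.18; balance after payment €18,910.96.
Month 4: interest €444.41; balance after payment €18,485.37.
Month 5: interest €434.41; balance after payment €18,049.77.

€18,049.77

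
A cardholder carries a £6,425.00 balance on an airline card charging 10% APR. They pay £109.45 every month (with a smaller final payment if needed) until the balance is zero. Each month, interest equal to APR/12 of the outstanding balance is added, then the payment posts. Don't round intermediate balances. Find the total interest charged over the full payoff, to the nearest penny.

£2,434.56

Monthly rate r = 10%/12 = 0.833333% = 0.00833333.
Payoff takes n = ⌈−ln(1 − rB₀/P)/ln(1+r)⌉ = ⌈80.946⌉ = 81 payments; the last is £103.56.
Total paid = 80·£109.45 + £103.56 = £8,859.56.
Total interest = total paid − principal = £8,859.56 − £6,425.00 = £2,434.56.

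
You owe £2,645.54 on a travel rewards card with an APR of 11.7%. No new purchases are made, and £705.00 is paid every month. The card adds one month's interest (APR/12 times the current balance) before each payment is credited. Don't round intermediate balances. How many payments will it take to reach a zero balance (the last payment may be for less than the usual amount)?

4 payments

Monthly rate r = 11.7%/12 = 0.975% = 0.00975.
Recurrence: B ← B·(1+r) − £705.00.
Month 1: interest £25.79; balance after payment £1,966.33.
Month 2: interest £19.17; balance after payment £1,280.51.
Month 3: interest £12.48; balance after payment £587.99.
Month 4: interest £5.73; balance after payment £0.00.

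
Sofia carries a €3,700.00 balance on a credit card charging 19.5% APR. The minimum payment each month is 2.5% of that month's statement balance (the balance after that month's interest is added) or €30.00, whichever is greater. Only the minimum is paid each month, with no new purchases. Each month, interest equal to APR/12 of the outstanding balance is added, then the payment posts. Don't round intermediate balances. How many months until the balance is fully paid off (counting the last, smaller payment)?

Monthly rate r = 19.5%/12 = 1.625% = 0.01625.
While 2.5% of the post-interest balance exceeds €30.00, each month B ← (B·(1+r))·(1 − 0.025), i.e. B shrinks by the factor (1+r)·0.975 = 0.99084.
This holds for months 1–125. Entering month 126 the balance is €1,171.79; 2.5% of the post-interest balance is now below €30.00, so the flat €30.00 minimum applies from here.
From month 126 a fixed €30.00 at rate r clears €1,171.79 in 63 more payments. Total: 125 + 63 = 188 months.

188 months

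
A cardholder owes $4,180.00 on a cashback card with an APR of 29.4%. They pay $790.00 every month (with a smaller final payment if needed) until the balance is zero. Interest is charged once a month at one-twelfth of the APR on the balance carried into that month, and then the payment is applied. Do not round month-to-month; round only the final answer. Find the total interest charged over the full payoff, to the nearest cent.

$353.36

Monthly rate r = 29.4%/12 = 2.45% = 0.0245.
Payoff takes n = ⌈−ln(1 − rB₀/P)/ln(1+r)⌉ = ⌈5.736⌉ = 6 payments; the last is $583.36.
Total paid = 5·$790.00 + $583.36 = $4,533.36.
Total interest = total paid − principal = $4,533.36 − $4,180.00 = $353.36.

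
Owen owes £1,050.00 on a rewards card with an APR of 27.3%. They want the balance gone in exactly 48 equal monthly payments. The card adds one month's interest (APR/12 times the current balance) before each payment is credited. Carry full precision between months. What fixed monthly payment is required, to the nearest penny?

£36.18

Monthly rate r = 27.3%/12 = 2.275% = 0.02275.
Level-payment amortization: P = B₀·r / (1 − (1+r)^(−n)) = 1050.00·0.02275 / (1 − 1.02275^(−48)).
Denominator 1 − (1+r)^(−48) = 0.660324231.
P = 23.8875 / 0.660324231 ≈ 36.18.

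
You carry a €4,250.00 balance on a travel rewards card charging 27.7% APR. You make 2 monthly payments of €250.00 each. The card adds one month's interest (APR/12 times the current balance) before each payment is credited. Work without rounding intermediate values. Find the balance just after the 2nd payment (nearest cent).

Monthly rate r = 27.7%/12 = 2.30833% = 0.0230833.
Each month: B ← B·(1+r) − €250.00.
Month 1: interest €98.10; balance after payment €4,098.10.
Month 2: interest €94.60; balance after payment €3,942.70.

€3,942.70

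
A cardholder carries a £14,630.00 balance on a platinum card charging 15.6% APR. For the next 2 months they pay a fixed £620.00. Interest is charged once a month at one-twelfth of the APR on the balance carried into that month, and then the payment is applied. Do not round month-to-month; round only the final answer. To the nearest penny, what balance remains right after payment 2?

£13,764.79

Monthly rate r = 15.6%/12 = 1.3% = 0.013.
Each month: B ← B·(1+r) − £620.00.
Month 1: interest £190.19; balance after payment £14,200.19.
Month 2: interest £184.60; balance after payment £13,764.79.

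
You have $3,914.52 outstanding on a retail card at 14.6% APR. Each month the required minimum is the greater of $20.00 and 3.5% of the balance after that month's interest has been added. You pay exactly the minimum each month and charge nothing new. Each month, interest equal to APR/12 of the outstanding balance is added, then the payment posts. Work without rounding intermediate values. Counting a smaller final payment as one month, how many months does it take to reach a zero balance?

118 months

Monthly rate r = 14.6%/12 = 1.21667% = 0.0121667.
While 3.5% of the post-interest balance exceeds $20.00, each month B ← (B·(1+r))·(1 − 0.035), i.e. B shrinks by the factor (1+r)·0.965 = 0.97674.
This holds for months 1–83. Entering month 84 the balance is $555.09; 3.5% of the post-interest balance is now below $20.00, so the flat $20.00 minimum applies from here.
From month 84 a fixed $20.00 at rate r clears $555.09 in 35 more payments. Total: 83 + 35 = 118 months.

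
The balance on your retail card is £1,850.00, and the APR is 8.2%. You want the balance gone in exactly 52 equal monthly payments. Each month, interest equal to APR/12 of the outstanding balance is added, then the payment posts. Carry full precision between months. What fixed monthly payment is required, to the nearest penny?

Monthly rate r = 8.2%/12 = 0.683333% = 0.00683333.
Level-payment amortization: P = B₀·r / (1 − (1+r)^(−n)) = 1850.00·0.00683333 / (1 − 1.00683^(−52)).
Denominator 1 − (1+r)^(−52) = 0.298212607.
P = 12.6417 / 0.298212607 ≈ 42.39.

£42.39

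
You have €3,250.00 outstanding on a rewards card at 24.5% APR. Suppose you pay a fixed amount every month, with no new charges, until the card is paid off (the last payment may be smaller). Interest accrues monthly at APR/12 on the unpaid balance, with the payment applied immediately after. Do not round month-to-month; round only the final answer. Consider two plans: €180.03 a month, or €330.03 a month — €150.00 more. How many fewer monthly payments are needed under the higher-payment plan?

Monthly rate r = 24.5%/12 = 2.04167% = 0.0204167.
At €180.03/mo: n = ⌈−ln(1 − rB₀/P)/ln(1+r)⌉ = 23 payments (last €135.11); total interest = total paid − €3,250.00 = €845.77.
At €330.03/mo: 12 payments (last €35.29); total interest €415.62.
Payments saved = 23 − 12 = 11.

11 fewer payments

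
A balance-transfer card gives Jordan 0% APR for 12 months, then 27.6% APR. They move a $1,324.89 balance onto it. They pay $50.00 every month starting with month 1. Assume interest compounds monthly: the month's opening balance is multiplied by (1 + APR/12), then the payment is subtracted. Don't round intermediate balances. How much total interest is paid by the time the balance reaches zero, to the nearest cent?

$167.11

Promo months 1–12 at r₀ = 0%/12 = 0; months 13+ at r₁ = 27.6%/12 = 0.023.
After month 12 (no interest yet): B = $1,324.89 − 12·$50.00 = $724.89.
Then at r₁ with $50.00/mo: n₂ = −ln(1 − r₁·B/P)/ln(1+r₁) ≈ 17.84 → 18 more payments.
Total paid = 29·$50.00 + $42.00 = $1,492.00; interest = $1,492.00 − $1,324.89 = $167.11.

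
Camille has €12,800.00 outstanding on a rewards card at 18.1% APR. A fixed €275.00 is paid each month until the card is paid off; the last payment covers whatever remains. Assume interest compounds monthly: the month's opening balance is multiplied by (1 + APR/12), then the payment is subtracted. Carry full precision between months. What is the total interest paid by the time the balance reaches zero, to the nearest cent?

€9,442.84

Monthly rate r = 18.1%/12 = 1.50833% = 0.0150833.
Payoff takes n = ⌈−ln(1 − rB₀/P)/ln(1+r)⌉ = ⌈80.882⌉ = 81 payments; the last is €242.84.
Total paid = 80·€275.00 + €242.84 = €22,242.84.
Total interest = total paid − principal = €22,242.84 − €12,800.00 = €9,442.84.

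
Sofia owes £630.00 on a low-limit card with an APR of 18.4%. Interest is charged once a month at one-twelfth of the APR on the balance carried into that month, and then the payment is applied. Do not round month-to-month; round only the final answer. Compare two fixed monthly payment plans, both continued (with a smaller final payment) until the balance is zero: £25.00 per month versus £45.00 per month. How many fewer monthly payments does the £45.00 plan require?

Monthly rate r = 18.4%/12 = 1.53333% = 0.0153333.
At £25.00/mo: n = ⌈−ln(1 − rB₀/P)/ln(1+r)⌉ = 33 payments (last £2.43); total interest = total paid − £630.00 = £172.43.
At £45.00/mo: 16 payments (last £39.64); total interest £84.64.
Payments saved = 33 − 16 = 17.

17 fewer payments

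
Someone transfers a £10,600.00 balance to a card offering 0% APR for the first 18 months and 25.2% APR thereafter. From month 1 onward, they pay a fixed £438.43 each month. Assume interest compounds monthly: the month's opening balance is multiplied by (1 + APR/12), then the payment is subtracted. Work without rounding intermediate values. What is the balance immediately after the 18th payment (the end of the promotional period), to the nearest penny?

Promo months 1–18 at r₀ = 0%/12 = 0; months 19+ at r₁ = 25.2%/12 = 0.021.
After month 18 (no interest yet): B = £10,600.00 − 18·£438.43 = £2,708.26.

£2,708.26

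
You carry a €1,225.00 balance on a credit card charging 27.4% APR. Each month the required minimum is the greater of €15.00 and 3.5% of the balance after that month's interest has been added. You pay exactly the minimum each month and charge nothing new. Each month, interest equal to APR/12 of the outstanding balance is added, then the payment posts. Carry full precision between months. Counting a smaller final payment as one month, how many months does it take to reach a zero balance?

128 months

Monthly rate r = 27.4%/12 = 2.28333% = 0.0228333.
While 3.5% of the post-interest balance exceeds €15.00, each month B ← (B·(1+r))·(1 − 0.035), i.e. B shrinks by the factor (1+r)·0.965 = 0.98703.
This holds for months 1–83. Entering month 84 the balance is €414.67; 3.5% of the post-interest balance is now below €15.00, so the flat €15.00 minimum applies from here.
From month 84 a fixed €15.00 at rate r clears €414.67 in 45 more payments. Total: 83 + 45 = 128 months.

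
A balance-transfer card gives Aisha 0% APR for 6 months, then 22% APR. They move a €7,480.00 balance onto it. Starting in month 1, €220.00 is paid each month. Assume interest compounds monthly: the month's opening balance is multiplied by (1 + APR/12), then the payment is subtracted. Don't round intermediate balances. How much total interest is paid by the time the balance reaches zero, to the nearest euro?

€2,562

Promo months 1–6 at r₀ = 0%/12 = 0; months 7+ at r₁ = 22%/12 = 0.0183333.
After month 6 (no interest yet): B = €7,480.00 − 6·€220.00 = €6,160.00.
Then at r₁ with €220.00/mo: n₂ = −ln(1 − r₁·B/P)/ln(1+r₁) ≈ 39.64 → 40 more payments.
Total paid = 45·€220.00 + €141.55 = €10,041.55; interest = €10,041.55 − €7,480.00 = €2,561.55.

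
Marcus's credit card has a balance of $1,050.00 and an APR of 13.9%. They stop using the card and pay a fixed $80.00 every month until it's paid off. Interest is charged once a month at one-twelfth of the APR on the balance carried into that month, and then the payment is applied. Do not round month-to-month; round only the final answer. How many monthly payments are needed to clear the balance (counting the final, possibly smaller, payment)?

15 payments

Monthly rate r = 13.9%/12 = 1.15833% = 0.0115833.
Recurrence: B ← B·(1+r) − $80.00.
Month 1: interest $12.16; balance after payment $982.16.
Month 2: interest $11.38; balance after payment $913.54.
Closed form: n = −ln(1 − rB₀/P)/ln(1+r) = −ln(0.84797)/ln(1.01158) ≈ 14.319, so the balance reaches zero during payment 15.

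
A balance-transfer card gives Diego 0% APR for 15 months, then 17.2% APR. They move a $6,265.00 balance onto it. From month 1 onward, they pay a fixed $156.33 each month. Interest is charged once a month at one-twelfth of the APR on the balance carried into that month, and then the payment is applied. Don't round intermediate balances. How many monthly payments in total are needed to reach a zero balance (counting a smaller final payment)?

47 months

Promo months 1–15 at r₀ = 0%/12 = 0; months 16+ at r₁ = 17.2%/12 = 0.0143333.
After month 15 (no interest yet): B = $6,265.00 − 15·$156.33 = $3,920.05.
Then at r₁ with $156.33/mo: n₂ = −ln(1 − r₁·B/P)/ln(1+r₁) ≈ 31.29 → 32 more payments.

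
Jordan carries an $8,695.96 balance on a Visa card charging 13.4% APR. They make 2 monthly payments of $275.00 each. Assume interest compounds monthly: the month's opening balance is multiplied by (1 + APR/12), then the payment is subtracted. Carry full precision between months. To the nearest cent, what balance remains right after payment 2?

Monthly rate r = 13.4%/12 = 1.11667% = 0.0111667.
Each month: B ← B·(1+r) − $275.00.
Month 1: interest $97.10; balance after payment $8,518.06.
Month 2: interest $95.12; balance after payment $8,338.18.

$8,338.18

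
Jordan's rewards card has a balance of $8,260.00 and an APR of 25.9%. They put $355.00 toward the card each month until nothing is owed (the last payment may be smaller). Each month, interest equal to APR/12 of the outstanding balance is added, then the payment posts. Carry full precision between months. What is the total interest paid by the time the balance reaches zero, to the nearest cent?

$3,337.30

Monthly rate r = 25.9%/12 = 2.15833% = 0.0215833.
Payoff takes n = ⌈−ln(1 − rB₀/P)/ln(1+r)⌉ = ⌈32.666⌉ = 33 payments; the last is $237.30.
Total paid = 32·$355.00 + $237.30 = $11,597.30.
Total interest = total paid − principal = $11,597.30 − $8,260.00 = $3,337.30.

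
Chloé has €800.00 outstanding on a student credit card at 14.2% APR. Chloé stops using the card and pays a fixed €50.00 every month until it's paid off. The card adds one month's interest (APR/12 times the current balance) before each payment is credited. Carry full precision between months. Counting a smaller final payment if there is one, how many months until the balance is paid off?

Monthly rate r = 14.2%/12 = 1.18333% = 0.0118333.
Recurrence: B ← B·(1+r) − €50.00.
Month 1: interest €9.47; balance after payment €759.47.
Month 2: interest €8.99; balance after payment €718.45.
Closed form: n = −ln(1 − rB₀/P)/ln(1+r) = −ln(0.81067)/ln(1.01183) ≈ 17.843, so the balance reaches zero during payment 18.

18 months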